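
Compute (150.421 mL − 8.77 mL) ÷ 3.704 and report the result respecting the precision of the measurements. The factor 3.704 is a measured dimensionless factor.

38.24 mL

150.421 mL − 8.77 mL = 141.651 mL; the difference is limited to 2 decimal places (5 s.f.).
Carrying full precision, 141.651 ÷ 3.704 = 38.2427105832… mL; 3.704 has 4 s.f., so the result keeps min(5, 4) = 4 s.f.
Rounded to 4 significant figures: 38.24 mL.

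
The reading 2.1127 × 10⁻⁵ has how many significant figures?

2.1127 × 10⁻⁵: in scientific notation every digit of the coefficient is significant.

5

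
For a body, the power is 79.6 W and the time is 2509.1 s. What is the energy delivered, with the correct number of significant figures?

2.00 × 10⁵ J

energy delivered = 79.6 W × 2509.1 s = 199724.36 J.
79.6 has 3 significant figures; 2509.1 has 5.
Division/multiplication keeps the fewest: 3 significant figures.
Rounded: 2.00 × 10⁵ J.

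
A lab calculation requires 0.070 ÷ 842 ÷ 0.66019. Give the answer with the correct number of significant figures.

0.070 ÷ 842 ÷ 0.66019 = 0.000125926463479…
Multiplication/division keeps the fewest significant figures: 0.070 → 2 s.f., 842 → 3 s.f., 0.66019 → 5 s.f.; limit is 2.
Rounded to 2 significant figures: 1.3 × 10⁻⁴.

1.3 × 10⁻⁴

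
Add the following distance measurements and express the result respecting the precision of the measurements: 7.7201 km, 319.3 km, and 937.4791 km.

7.7201 km + 319.3 km + 937.4791 km = 1264.4992 km.
Addition/subtraction keeps the fewest decimal places: 7.7201 → 4 decimal places, 319.3 → 1 decimal place, 937.4791 → 4 decimal places; limit is 1.
Rounded to 1 decimal place: 1.2645 × 10^3 km.

1.2645 × 10^3 km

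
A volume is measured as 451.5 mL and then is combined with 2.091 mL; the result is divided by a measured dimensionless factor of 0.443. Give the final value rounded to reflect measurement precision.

1.02 × 10^3 mL

451.5 mL + 2.091 mL = 453.591 mL; the sum is limited to 1 decimal place (4 s.f.).
Carrying full precision, 453.591 ÷ 0.443 = 1023.90744921… mL; 0.443 has 3 s.f., so the result keeps min(4, 3) = 3 s.f.
Rounded to 3 significant figures: 1.02 × 10^3 mL.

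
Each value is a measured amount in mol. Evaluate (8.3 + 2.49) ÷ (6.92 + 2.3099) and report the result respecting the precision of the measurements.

8.3 + 2.49 = 10.79, limited to 1 d.p. → 3 s.f.; 6.92 + 2.3099 = 9.2299, limited to 2 d.p. → 3 s.f.
Carrying full precision, 10.79 ÷ 9.2299 = 1.16902675002…; keep min(3, 3) = 3 s.f.
Rounded to 3 significant figures: 1.17.

1.17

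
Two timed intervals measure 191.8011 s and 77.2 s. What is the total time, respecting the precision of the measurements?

191.8011 s + 77.2 s = 269.0011 s.
Addition/subtraction keeps the fewest decimal places: 191.8011 → 4 decimal places, 77.2 → 1 decimal place; limit is 1.
Rounded to 1 decimal place: 269.0 s.

269.0 s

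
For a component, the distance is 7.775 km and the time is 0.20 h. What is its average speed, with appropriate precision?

average speed = 7.775 km ÷ 0.20 h = 38.875 km/h.
7.775 has 4 significant figures; 0.20 has 2.
Division/multiplication keeps the fewest: 2 significant figures.
Rounded: 39 km/h.

39 km/h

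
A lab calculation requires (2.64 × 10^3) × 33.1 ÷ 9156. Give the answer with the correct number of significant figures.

(2.64 × 10^3) × 33.1 ÷ 9156 = 9.54390563565…
Multiplication/division keeps the fewest significant figures: 2.64 × 10^3 → 3 s.f., 33.1 → 3 s.f., 9156 → 4 s.f.; limit is 3.
Rounded to 3 significant figures: 9.54.

9.54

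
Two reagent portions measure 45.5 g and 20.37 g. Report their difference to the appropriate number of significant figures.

45.5 g − 20.37 g = 25.13 g.
Addition/subtraction keeps the fewest decimal places: 45.5 → 1 decimal place, 20.37 → 2 decimal places; limit is 1.
Rounded to 1 decimal place: 25.1 g.

25.1 g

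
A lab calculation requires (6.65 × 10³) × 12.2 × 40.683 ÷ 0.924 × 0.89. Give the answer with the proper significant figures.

(6.65 × 10³) × 12.2 × 40.683 ÷ 0.924 × 0.89 = 3179160.70682…
Multiplication/division keeps the fewest significant figures: 6.65 × 10³ → 3 s.f., 12.2 → 3 s.f., 40.683 → 5 s.f., 0.924 → 3 s.f., 0.89 → 2 s.f.; limit is 2.
Rounded to 2 significant figures: 3.2 × 10⁶.

3.2 × 10⁶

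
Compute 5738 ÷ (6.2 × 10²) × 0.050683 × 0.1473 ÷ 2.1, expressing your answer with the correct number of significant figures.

5738 ÷ (6.2 × 10²) × 0.050683 × 0.1473 ÷ 2.1 = 0.0329014183212…
Multiplication/division keeps the fewest significant figures: 5738 → 4 s.f., 6.2 × 10² → 2 s.f., 0.050683 → 5 s.f., 0.1473 → 4 s.f., 2.1 → 2 s.f.; limit is 2.
Rounded to 2 significant figures: 0.033.

0.033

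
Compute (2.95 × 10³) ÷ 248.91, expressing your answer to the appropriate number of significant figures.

11.9

(2.95 × 10³) ÷ 248.91 = 11.8516732956…
Multiplication/division keeps the fewest significant figures: 2.95 × 10³ → 3 s.f., 248.91 → 5 s.f.; limit is 3.
Rounded to 3 significant figures: 11.9.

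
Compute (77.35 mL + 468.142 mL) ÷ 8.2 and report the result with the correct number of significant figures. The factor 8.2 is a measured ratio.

67 mL

77.35 mL + 468.142 mL = 545.492 mL; the sum is limited to 2 decimal places (5 s.f.).
Carrying full precision, 545.492 ÷ 8.2 = 66.5234146341… mL; 8.2 has 2 s.f., so the result keeps min(5, 2) = 2 s.f.
Rounded to 2 significant figures: 67 mL.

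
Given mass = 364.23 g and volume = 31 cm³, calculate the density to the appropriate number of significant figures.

density = 364.23 g ÷ 31 cm³ = 11.7493548387… g/cm³.
364.23 has 5 significant figures; 31 has 2.
Division/multiplication keeps the fewest: 2 significant figures.
Rounded: 12 g/cm³.

12 g/cm³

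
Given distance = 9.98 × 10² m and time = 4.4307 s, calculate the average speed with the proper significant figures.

225 m/s

average speed = 9.98 × 10² m ÷ 4.4307 s = 225.246575033… m/s.
9.98 × 10² has 3 significant figures; 4.4307 has 5.
Division/multiplication keeps the fewest: 3 significant figures.
Rounded: 225 m/s.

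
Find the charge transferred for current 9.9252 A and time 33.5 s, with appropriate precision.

charge transferred = 9.9252 A × 33.5 s = 332.4942 C.
9.9252 has 5 significant figures; 33.5 has 3.
Division/multiplication keeps the fewest: 3 significant figures.
Rounded: 332 C.

332 C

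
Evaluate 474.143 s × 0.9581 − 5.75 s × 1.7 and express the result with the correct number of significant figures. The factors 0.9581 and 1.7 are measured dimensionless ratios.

444.5 s

474.143 × 0.9581 = 454.2764083 → 454.3 s (4 s.f., last digit at the 10^-1 place).
5.75 × 1.7 = 9.775 → 9.8 s (2 s.f., last digit at the 10^-1 place).
Difference: 444.5014083 s; keep the coarser place, 10^-1.
Result: 444.5 s.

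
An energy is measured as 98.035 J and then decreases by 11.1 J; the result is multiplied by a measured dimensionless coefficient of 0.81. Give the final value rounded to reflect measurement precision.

98.035 J − 11.1 J = 86.935 J; the difference is limited to 1 decimal place (3 s.f.).
Carrying full precision, 86.935 × 0.81 = 70.41735 J; 0.81 has 2 s.f., so the result keeps min(3, 2) = 2 s.f.
Rounded to 2 significant figures: 70. J.

70. J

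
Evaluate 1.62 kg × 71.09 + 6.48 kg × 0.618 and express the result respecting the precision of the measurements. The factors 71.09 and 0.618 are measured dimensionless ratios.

1.62 × 71.09 = 115.1658 → 115 kg (3 s.f., last digit at the 10^0 place).
6.48 × 0.618 = 4.00464 → 4.00 kg (3 s.f., last digit at the 10^-2 place).
Sum: 119.17044 kg; keep the coarser place, 10^0.
Result: 119 kg.

119 kg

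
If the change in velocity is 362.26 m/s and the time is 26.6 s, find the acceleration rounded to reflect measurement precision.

acceleration = 362.26 m/s ÷ 26.6 s = 13.6187969925… m/s².
362.26 has 5 significant figures; 26.6 has 3.
Division/multiplication keeps the fewest: 3 significant figures.
Rounded: 13.6 m/s².

13.6 m/s²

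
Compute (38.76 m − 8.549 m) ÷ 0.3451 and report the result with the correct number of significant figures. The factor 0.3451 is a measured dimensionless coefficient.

87.54 m

38.76 m − 8.549 m = 30.211 m; the difference is limited to 2 decimal places (4 s.f.).
Carrying full precision, 30.211 ÷ 0.3451 = 87.5427412344… m; 0.3451 has 4 s.f., so the result keeps min(4, 4) = 4 s.f.
Rounded to 4 significant figures: 87.54 m.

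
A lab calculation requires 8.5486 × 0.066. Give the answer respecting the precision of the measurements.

8.5486 × 0.066 = 0.5642076
Multiplication/division keeps the fewest significant figures: 8.5486 → 5 s.f., 0.066 → 2 s.f.; limit is 2.
Rounded to 2 significant figures: 0.56.

0.56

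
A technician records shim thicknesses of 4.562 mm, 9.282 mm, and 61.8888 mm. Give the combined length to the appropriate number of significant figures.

4.562 mm + 9.282 mm + 61.8888 mm = 75.7328 mm.
Addition/subtraction keeps the fewest decimal places: 4.562 → 3 decimal places, 9.282 → 3 decimal places, 61.8888 → 4 decimal places; limit is 3.
Rounded to 3 decimal places: 75.733 mm.

75.733 mm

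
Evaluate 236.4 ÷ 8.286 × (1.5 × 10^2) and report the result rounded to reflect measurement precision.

236.4 ÷ 8.286 × (1.5 × 10^2) = 4279.50760319…
Multiplication/division keeps the fewest significant figures: 236.4 → 4 s.f., 8.286 → 4 s.f., 1.5 × 10^2 → 2 s.f.; limit is 2.
Rounded to 2 significant figures: 4.3 × 10^3.

4.3 × 10^3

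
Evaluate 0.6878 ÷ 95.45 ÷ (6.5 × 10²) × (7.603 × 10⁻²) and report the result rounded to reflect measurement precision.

0.6878 ÷ 95.45 ÷ (6.5 × 10²) × (7.603 × 10⁻²) = 8.42864713704 × 10^-7…
Multiplication/division keeps the fewest significant figures: 0.6878 → 4 s.f., 95.45 → 4 s.f., 6.5 × 10² → 2 s.f., 7.603 × 10⁻² → 4 s.f.; limit is 2.
Rounded to 2 significant figures: 8.4 × 10⁻⁷.

8.4 × 10⁻⁷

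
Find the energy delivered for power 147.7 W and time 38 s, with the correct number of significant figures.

energy delivered = 147.7 W × 38 s = 5612.6 J.
147.7 has 4 significant figures; 38 has 2.
Division/multiplication keeps the fewest: 2 significant figures.
Rounded: 5.6 × 10^3 J.

5.6 × 10^3 J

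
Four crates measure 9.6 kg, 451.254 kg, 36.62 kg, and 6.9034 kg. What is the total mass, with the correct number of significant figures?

9.6 kg + 451.254 kg + 36.62 kg + 6.9034 kg = 504.3774 kg.
Addition/subtraction keeps the fewest decimal places: 9.6 → 1 decimal place, 451.254 → 3 decimal places, 36.62 → 2 decimal places, 6.9034 → 4 decimal places; limit is 1.
Rounded to 1 decimal place: 504.4 kg.

504.4 kg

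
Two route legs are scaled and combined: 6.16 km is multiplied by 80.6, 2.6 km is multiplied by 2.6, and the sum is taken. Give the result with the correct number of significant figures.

503 km

6.16 × 80.6 = 496.496 → 496 km (3 s.f., last digit at the 10^0 place).
2.6 × 2.6 = 6.76 → 6.8 km (2 s.f., last digit at the 10^-1 place).
Sum: 503.256 km; keep the coarser place, 10^0.
Result: 503 km.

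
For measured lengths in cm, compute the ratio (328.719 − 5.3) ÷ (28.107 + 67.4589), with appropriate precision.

328.719 − 5.3 = 323.419, limited to 1 d.p. → 4 s.f.; 28.107 + 67.4589 = 95.5659, limited to 3 d.p. → 5 s.f.
Carrying full precision, 323.419 ÷ 95.5659 = 3.38425107701…; keep min(4, 5) = 4 s.f.
Rounded to 4 significant figures: 3.384.

3.384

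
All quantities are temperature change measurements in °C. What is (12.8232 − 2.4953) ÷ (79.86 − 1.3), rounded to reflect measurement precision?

12.8232 − 2.4953 = 10.3279, limited to 4 d.p. → 6 s.f.; 79.86 − 1.3 = 78.56, limited to 1 d.p. → 3 s.f.
Carrying full precision, 10.3279 ÷ 78.56 = 0.1314651222…; keep min(6, 3) = 3 s.f.
Rounded to 3 significant figures: 0.131.

0.131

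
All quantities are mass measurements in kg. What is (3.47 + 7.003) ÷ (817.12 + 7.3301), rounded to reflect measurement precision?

0.01270

3.47 + 7.003 = 10.473, limited to 2 d.p. → 4 s.f.; 817.12 + 7.3301 = 824.4501, limited to 2 d.p. → 5 s.f.
Carrying full precision, 10.473 ÷ 824.4501 = 0.0127030125898…; keep min(4, 5) = 4 s.f.
Rounded to 4 significant figures: 0.01270.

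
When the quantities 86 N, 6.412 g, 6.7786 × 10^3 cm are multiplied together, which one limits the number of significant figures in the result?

86 N → 2 s.f.; 6.412 g → 4 s.f.; 6.7786 × 10^3 cm → 5 s.f.
The fewest is 2 significant figures, from 86 N.

86 N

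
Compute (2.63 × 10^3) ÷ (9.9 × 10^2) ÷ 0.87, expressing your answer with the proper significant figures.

(2.63 × 10^3) ÷ (9.9 × 10^2) ÷ 0.87 = 3.05352374318…
Multiplication/division keeps the fewest significant figures: 2.63 × 10^3 → 3 s.f., 9.9 × 10^2 → 2 s.f., 0.87 → 2 s.f.; limit is 2.
Rounded to 2 significant figures: 3.1.

3.1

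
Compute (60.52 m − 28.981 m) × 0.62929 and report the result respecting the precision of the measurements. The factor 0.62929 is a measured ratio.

19.85 m

60.52 m − 28.981 m = 31.539 m; the difference is limited to 2 decimal places (4 s.f.).
Carrying full precision, 31.539 × 0.62929 = 19.84717731 m; 0.62929 has 5 s.f., so the result keeps min(4, 5) = 4 s.f.
Rounded to 4 significant figures: 19.85 m.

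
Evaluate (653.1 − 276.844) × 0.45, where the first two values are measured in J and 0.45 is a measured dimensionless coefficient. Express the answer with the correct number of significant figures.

1.7 × 10^2 J

653.1 J − 276.844 J = 376.256 J; the difference is limited to 1 decimal place (4 s.f.).
Carrying full precision, 376.256 × 0.45 = 169.3152 J; 0.45 has 2 s.f., so the result keeps min(4, 2) = 2 s.f.
Rounded to 2 significant figures: 1.7 × 10^2 J.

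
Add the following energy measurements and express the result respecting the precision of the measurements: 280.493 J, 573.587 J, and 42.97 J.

280.493 J + 573.587 J + 42.97 J = 897.050 J.
Addition/subtraction keeps the fewest decimal places: 280.493 → 3 decimal places, 573.587 → 3 decimal places, 42.97 → 2 decimal places; limit is 2.
Rounded to 2 decimal places: 897.05 J.

897.05 J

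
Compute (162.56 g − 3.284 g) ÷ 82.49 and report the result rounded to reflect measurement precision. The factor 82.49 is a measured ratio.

1.931 g

162.56 g − 3.284 g = 159.276 g; the difference is limited to 2 decimal places (5 s.f.).
Carrying full precision, 159.276 ÷ 82.49 = 1.93085222451… g; 82.49 has 4 s.f., so the result keeps min(5, 4) = 4 s.f.
Rounded to 4 significant figures: 1.931 g.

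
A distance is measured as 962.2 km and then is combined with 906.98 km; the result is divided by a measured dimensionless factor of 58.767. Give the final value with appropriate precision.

31.807 km

962.2 km + 906.98 km = 1869.18 km; the sum is limited to 1 decimal place (5 s.f.).
Carrying full precision, 1869.18 ÷ 58.767 = 31.8066261677… km; 58.767 has 5 s.f., so the result keeps min(5, 5) = 5 s.f.
Rounded to 5 significant figures: 31.807 km.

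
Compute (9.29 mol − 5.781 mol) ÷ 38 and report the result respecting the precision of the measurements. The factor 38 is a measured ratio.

0.092 mol

9.29 mol − 5.781 mol = 3.509 mol; the difference is limited to 2 decimal places (3 s.f.).
Carrying full precision, 3.509 ÷ 38 = 0.0923421052632… mol; 38 has 2 s.f., so the result keeps min(3, 2) = 2 s.f.
Rounded to 2 significant figures: 0.092 mol.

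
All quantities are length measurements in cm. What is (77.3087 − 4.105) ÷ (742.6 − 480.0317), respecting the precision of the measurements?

77.3087 − 4.105 = 73.2037, limited to 3 d.p. → 5 s.f.; 742.6 − 480.0317 = 262.5683, limited to 1 d.p. → 4 s.f.
Carrying full precision, 73.2037 ÷ 262.5683 = 0.278798697329…; keep min(5, 4) = 4 s.f.
Rounded to 4 significant figures: 0.2788.

0.2788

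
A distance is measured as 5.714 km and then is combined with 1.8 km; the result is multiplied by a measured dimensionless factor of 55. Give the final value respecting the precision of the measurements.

5.714 km + 1.8 km = 7.514 km; the sum is limited to 1 decimal place (2 s.f.).
Carrying full precision, 7.514 × 55 = 413.27 km; 55 has 2 s.f., so the result keeps min(2, 2) = 2 s.f.
Rounded to 2 significant figures: 4.1 × 10^2 km.

4.1 × 10^2 km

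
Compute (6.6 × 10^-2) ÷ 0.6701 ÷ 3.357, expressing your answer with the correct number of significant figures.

(6.6 × 10^-2) ÷ 0.6701 ÷ 3.357 = 0.0293395181037…
Multiplication/division keeps the fewest significant figures: 6.6 × 10^-2 → 2 s.f., 0.6701 → 4 s.f., 3.357 → 4 s.f.; limit is 2.
Rounded to 2 significant figures: 0.029.

0.029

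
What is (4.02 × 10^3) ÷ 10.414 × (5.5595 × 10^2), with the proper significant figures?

(4.02 × 10^3) ÷ 10.414 × (5.5595 × 10^2) = 214607.163434…
Multiplication/division keeps the fewest significant figures: 4.02 × 10^3 → 3 s.f., 10.414 → 5 s.f., 5.5595 × 10^2 → 5 s.f.; limit is 3.
Rounded to 3 significant figures: 2.15 × 10^5.

2.15 × 10^5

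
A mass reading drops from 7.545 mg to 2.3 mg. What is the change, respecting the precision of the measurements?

5.2 mg

7.545 mg − 2.3 mg = 5.245 mg.
Addition/subtraction keeps the fewest decimal places: 7.545 → 3 decimal places, 2.3 → 1 decimal place; limit is 1.
Rounded to 1 decimal place: 5.2 mg.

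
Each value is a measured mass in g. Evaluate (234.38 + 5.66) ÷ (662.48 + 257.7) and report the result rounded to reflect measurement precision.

0.2609

234.38 + 5.66 = 240.04, limited to 2 d.p. → 5 s.f.; 662.48 + 257.7 = 920.18, limited to 1 d.p. → 4 s.f.
Carrying full precision, 240.04 ÷ 920.18 = 0.26086200526…; keep min(5, 4) = 4 s.f.
Rounded to 4 significant figures: 0.2609.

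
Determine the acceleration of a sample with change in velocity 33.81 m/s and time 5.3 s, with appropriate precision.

6.4 m/s²

acceleration = 33.81 m/s ÷ 5.3 s = 6.37924528302… m/s².
33.81 has 4 significant figures; 5.3 has 2.
Division/multiplication keeps the fewest: 2 significant figures.
Rounded: 6.4 m/s².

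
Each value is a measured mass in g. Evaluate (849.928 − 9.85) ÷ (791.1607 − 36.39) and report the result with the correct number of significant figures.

849.928 − 9.85 = 840.078, limited to 2 d.p. → 5 s.f.; 791.1607 − 36.39 = 754.7707, limited to 2 d.p. → 5 s.f.
Carrying full precision, 840.078 ÷ 754.7707 = 1.11302412773…; keep min(5, 5) = 5 s.f.
Rounded to 5 significant figures: 1.1130.

1.1130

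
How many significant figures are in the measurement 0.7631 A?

0.7631: leading zeros are not significant.

4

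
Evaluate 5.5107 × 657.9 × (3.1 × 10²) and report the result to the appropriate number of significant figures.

1.1 × 10⁶

5.5107 × 657.9 × (3.1 × 10²) = 1123901.7543
Multiplication/division keeps the fewest significant figures: 5.5107 → 5 s.f., 657.9 → 4 s.f., 3.1 × 10² → 2 s.f.; limit is 2.
Rounded to 2 significant figures: 1.1 × 10⁶.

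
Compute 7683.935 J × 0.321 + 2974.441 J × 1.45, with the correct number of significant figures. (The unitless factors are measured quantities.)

6.78 × 10^3 J

7683.935 × 0.321 = 2466.543135 → 2.47 × 10^3 J (3 s.f., last digit at the 10^1 place).
2974.441 × 1.45 = 4312.93945 → 4.31 × 10^3 J (3 s.f., last digit at the 10^1 place).
Sum: 6779.482585 J; keep the coarser place, 10^1.
Result: 6.78 × 10^3 J.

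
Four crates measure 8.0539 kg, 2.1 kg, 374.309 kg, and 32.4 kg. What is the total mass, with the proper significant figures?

416.9 kg

8.0539 kg + 2.1 kg + 374.309 kg + 32.4 kg = 416.8629 kg.
Addition/subtraction keeps the fewest decimal places: 8.0539 → 4 decimal places, 2.1 → 1 decimal place, 374.309 → 3 decimal places, 32.4 → 1 decimal place; limit is 1.
Rounded to 1 decimal place: 416.9 kg.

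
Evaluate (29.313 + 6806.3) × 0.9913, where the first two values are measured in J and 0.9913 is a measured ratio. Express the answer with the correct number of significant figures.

29.313 J + 6806.3 J = 6835.613 J; the sum is limited to 1 decimal place (5 s.f.).
Carrying full precision, 6835.613 × 0.9913 = 6776.1431669 J; 0.9913 has 4 s.f., so the result keeps min(5, 4) = 4 s.f.
Rounded to 4 significant figures: 6776 J.

6776 J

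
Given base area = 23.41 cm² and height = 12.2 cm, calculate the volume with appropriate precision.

volume = 23.41 cm² × 12.2 cm = 285.602 cm³.
23.41 has 4 significant figures; 12.2 has 3.
Division/multiplication keeps the fewest: 3 significant figures.
Rounded: 286 cm³.

286 cm³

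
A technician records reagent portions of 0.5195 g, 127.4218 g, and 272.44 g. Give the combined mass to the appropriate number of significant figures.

0.5195 g + 127.4218 g + 272.44 g = 400.3813 g.
Addition/subtraction keeps the fewest decimal places: 0.5195 → 4 decimal places, 127.4218 → 4 decimal places, 272.44 → 2 decimal places; limit is 2.
Rounded to 2 decimal places: 400.38 g.

400.38 g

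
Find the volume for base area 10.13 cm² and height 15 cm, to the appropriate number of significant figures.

volume = 10.13 cm² × 15 cm = 151.95 cm³.
10.13 has 4 significant figures; 15 has 2.
Division/multiplication keeps the fewest: 2 significant figures.
Rounded: 1.5 × 10² cm³.

1.5 × 10² cm³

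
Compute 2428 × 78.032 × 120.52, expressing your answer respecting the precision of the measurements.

2428 × 78.032 × 120.52 = 22833923.6019…
Multiplication/division keeps the fewest significant figures: 2428 → 4 s.f., 78.032 → 5 s.f., 120.52 → 5 s.f.; limit is 4.
Rounded to 4 significant figures: 2.283 × 10⁷.

2.283 × 10⁷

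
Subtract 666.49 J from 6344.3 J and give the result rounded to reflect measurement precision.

5677.8 J

6344.3 J − 666.49 J = 5677.81 J.
Addition/subtraction keeps the fewest decimal places: 6344.3 → 1 decimal place, 666.49 → 2 decimal places; limit is 1.
Rounded to 1 decimal place: 5677.8 J.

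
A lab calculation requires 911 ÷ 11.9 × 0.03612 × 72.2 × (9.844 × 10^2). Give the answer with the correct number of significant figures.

1.97 × 10^5

911 ÷ 11.9 × 0.03612 × 72.2 × (9.844 × 10^2) = 196529.595292…
Multiplication/division keeps the fewest significant figures: 911 → 3 s.f., 11.9 → 3 s.f., 0.03612 → 4 s.f., 72.2 → 3 s.f., 9.844 × 10^2 → 4 s.f.; limit is 3.
Rounded to 3 significant figures: 1.97 × 10^5.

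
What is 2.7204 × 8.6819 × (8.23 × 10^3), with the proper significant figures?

1.94 × 10^5

2.7204 × 8.6819 × (8.23 × 10^3) = 194378.121455…
Multiplication/division keeps the fewest significant figures: 2.7204 → 5 s.f., 8.6819 → 5 s.f., 8.23 × 10^3 → 3 s.f.; limit is 3.
Rounded to 3 significant figures: 1.94 × 10^5.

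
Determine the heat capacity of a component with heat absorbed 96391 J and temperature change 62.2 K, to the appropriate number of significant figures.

1.55 × 10³ J/K

heat capacity = 96391 J ÷ 62.2 K = 1549.69453376… J/K.
96391 has 5 significant figures; 62.2 has 3.
Division/multiplication keeps the fewest: 3 significant figures.
Rounded: 1.55 × 10³ J/K.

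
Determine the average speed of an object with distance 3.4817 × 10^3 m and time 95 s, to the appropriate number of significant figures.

37 m/s

average speed = 3.4817 × 10^3 m ÷ 95 s = 36.6494736842… m/s.
3.4817 × 10^3 has 5 significant figures; 95 has 2.
Division/multiplication keeps the fewest: 2 significant figures.
Rounded: 37 m/s.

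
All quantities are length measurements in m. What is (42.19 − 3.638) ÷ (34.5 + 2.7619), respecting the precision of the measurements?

42.19 − 3.638 = 38.552, limited to 2 d.p. → 4 s.f.; 34.5 + 2.7619 = 37.2619, limited to 1 d.p. → 3 s.f.
Carrying full precision, 38.552 ÷ 37.2619 = 1.03462249644…; keep min(4, 3) = 3 s.f.
Rounded to 3 significant figures: 1.03.

1.03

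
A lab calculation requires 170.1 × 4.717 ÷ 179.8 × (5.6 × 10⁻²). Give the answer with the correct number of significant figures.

0.25

170.1 × 4.717 ÷ 179.8 × (5.6 × 10⁻²) = 0.24990130812…
Multiplication/division keeps the fewest significant figures: 170.1 → 4 s.f., 4.717 → 4 s.f., 179.8 → 4 s.f., 5.6 × 10⁻² → 2 s.f.; limit is 2.
Rounded to 2 significant figures: 0.25.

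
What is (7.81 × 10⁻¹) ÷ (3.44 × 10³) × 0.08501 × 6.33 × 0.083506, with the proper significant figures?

(7.81 × 10⁻¹) ÷ (3.44 × 10³) × 0.08501 × 6.33 × 0.083506 = 0.0000102019689792…
Multiplication/division keeps the fewest significant figures: 7.81 × 10⁻¹ → 3 s.f., 3.44 × 10³ → 3 s.f., 0.08501 → 4 s.f., 6.33 → 3 s.f., 0.083506 → 5 s.f.; limit is 3.
Rounded to 3 significant figures: 1.02 × 10⁻⁵.

1.02 × 10⁻⁵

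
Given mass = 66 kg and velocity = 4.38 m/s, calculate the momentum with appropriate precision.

2.9 × 10^2 kg·m/s

momentum = 66 kg × 4.38 m/s = 289.08 kg·m/s.
66 has 2 significant figures; 4.38 has 3.
Division/multiplication keeps the fewest: 2 significant figures.
Rounded: 2.9 × 10^2 kg·m/s.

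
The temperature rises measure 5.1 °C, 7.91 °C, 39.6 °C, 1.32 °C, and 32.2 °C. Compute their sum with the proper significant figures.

5.1 °C + 7.91 °C + 39.6 °C + 1.32 °C + 32.2 °C = 86.13 °C.
Addition/subtraction keeps the fewest decimal places: 5.1 → 1 decimal place, 7.91 → 2 decimal places, 39.6 → 1 decimal place, 1.32 → 2 decimal places, 32.2 → 1 decimal place; limit is 1.
Rounded to 1 decimal place: 86.1 °C.

86.1 °C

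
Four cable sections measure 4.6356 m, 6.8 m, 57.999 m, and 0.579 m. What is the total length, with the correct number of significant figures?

4.6356 m + 6.8 m + 57.999 m + 0.579 m = 70.0136 m.
Addition/subtraction keeps the fewest decimal places: 4.6356 → 4 decimal places, 6.8 → 1 decimal place, 57.999 → 3 decimal places, 0.579 → 3 decimal places; limit is 1.
Rounded to 1 decimal place: 70.0 m.

70.0 m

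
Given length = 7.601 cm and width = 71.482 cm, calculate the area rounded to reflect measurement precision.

area = 7.601 cm × 71.482 cm = 543.334682 cm².
7.601 has 4 significant figures; 71.482 has 5.
Division/multiplication keeps the fewest: 4 significant figures.
Rounded: 5.433 × 10² cm².

5.433 × 10² cm²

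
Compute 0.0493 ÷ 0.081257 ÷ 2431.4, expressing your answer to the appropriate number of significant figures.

0.0493 ÷ 0.081257 ÷ 2431.4 = 0.000249533996779…
Multiplication/division keeps the fewest significant figures: 0.0493 → 3 s.f., 0.081257 → 5 s.f., 2431.4 → 5 s.f.; limit is 3.
Rounded to 3 significant figures: 2.50 × 10⁻⁴.

2.50 × 10⁻⁴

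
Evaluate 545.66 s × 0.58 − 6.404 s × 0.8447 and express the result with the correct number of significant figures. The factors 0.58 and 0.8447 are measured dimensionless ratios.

545.66 × 0.58 = 316.4828 → 3.2 × 10^2 s (2 s.f., last digit at the 10^1 place).
6.404 × 0.8447 = 5.4094588 → 5.409 s (4 s.f., last digit at the 10^-3 place).
Difference: 311.0733412 s; keep the coarser place, 10^1.
Result: 3.1 × 10^2 s.

3.1 × 10^2 s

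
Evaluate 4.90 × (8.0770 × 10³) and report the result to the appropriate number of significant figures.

4.90 × (8.0770 × 10³) = 39577.3
Multiplication/division keeps the fewest significant figures: 4.90 → 3 s.f., 8.0770 × 10³ → 5 s.f.; limit is 3.
Rounded to 3 significant figures: 3.96 × 10⁴.

3.96 × 10⁴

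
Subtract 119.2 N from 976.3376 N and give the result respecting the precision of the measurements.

857.1 N

976.3376 N − 119.2 N = 857.1376 N.
Addition/subtraction keeps the fewest decimal places: 976.3376 → 4 decimal places, 119.2 → 1 decimal place; limit is 1.
Rounded to 1 decimal place: 857.1 N.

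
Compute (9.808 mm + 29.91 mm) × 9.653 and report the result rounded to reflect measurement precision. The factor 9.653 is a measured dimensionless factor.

383.4 mm

9.808 mm + 29.91 mm = 39.718 mm; the sum is limited to 2 decimal places (4 s.f.).
Carrying full precision, 39.718 × 9.653 = 383.397854 mm; 9.653 has 4 s.f., so the result keeps min(4, 4) = 4 s.f.
Rounded to 4 significant figures: 383.4 mm.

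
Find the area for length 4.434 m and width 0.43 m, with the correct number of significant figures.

1.9 m²

area = 4.434 m × 0.43 m = 1.90662 m².
4.434 has 4 significant figures; 0.43 has 2.
Division/multiplication keeps the fewest: 2 significant figures.
Rounded: 1.9 m².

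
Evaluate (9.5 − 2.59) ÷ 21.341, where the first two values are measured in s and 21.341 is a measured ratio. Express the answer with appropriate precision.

9.5 s − 2.59 s = 6.91 s; the difference is limited to 1 decimal place (2 s.f.).
Carrying full precision, 6.91 ÷ 21.341 = 0.323789888009… s; 21.341 has 5 s.f., so the result keeps min(2, 5) = 2 s.f.
Rounded to 2 significant figures: 0.32 s.

0.32 s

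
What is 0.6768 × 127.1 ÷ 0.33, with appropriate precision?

2.6 × 10^2

0.6768 × 127.1 ÷ 0.33 = 260.670545455…
Multiplication/division keeps the fewest significant figures: 0.6768 → 4 s.f., 127.1 → 4 s.f., 0.33 → 2 s.f.; limit is 2.
Rounded to 2 significant figures: 2.6 × 10^2.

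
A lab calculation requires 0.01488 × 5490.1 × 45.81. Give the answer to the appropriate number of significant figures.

3742

0.01488 × 5490.1 × 45.81 = 3742.34203728
Multiplication/division keeps the fewest significant figures: 0.01488 → 4 s.f., 5490.1 → 5 s.f., 45.81 → 4 s.f.; limit is 4.
Rounded to 4 significant figures: 3742.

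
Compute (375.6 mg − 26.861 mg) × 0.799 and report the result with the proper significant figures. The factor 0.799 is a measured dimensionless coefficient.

375.6 mg − 26.861 mg = 348.739 mg; the difference is limited to 1 decimal place (4 s.f.).
Carrying full precision, 348.739 × 0.799 = 278.642461 mg; 0.799 has 3 s.f., so the result keeps min(4, 3) = 3 s.f.
Rounded to 3 significant figures: 279 mg.

279 mg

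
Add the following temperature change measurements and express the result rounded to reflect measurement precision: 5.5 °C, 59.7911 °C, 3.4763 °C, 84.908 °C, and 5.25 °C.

5.5 °C + 59.7911 °C + 3.4763 °C + 84.908 °C + 5.25 °C = 158.9254 °C.
Addition/subtraction keeps the fewest decimal places: 5.5 → 1 decimal place, 59.7911 → 4 decimal places, 3.4763 → 4 decimal places, 84.908 → 3 decimal places, 5.25 → 2 decimal places; limit is 1.
Rounded to 1 decimal place: 158.9 °C.

158.9 °C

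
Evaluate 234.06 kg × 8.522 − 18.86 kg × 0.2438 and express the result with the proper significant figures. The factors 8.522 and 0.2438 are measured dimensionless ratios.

234.06 × 8.522 = 1994.65932 → 1995 kg (4 s.f., last digit at the 10^0 place).
18.86 × 0.2438 = 4.598068 → 4.598 kg (4 s.f., last digit at the 10^-3 place).
Difference: 1990.061252 kg; keep the coarser place, 10^0.
Result: 1990. kg.

1990. kg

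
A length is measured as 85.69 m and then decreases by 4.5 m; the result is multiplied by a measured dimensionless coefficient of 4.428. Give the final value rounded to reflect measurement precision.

85.69 m − 4.5 m = 81.19 m; the difference is limited to 1 decimal place (3 s.f.).
Carrying full precision, 81.19 × 4.428 = 359.50932 m; 4.428 has 4 s.f., so the result keeps min(3, 4) = 3 s.f.
Rounded to 3 significant figures: 360. m.

360. m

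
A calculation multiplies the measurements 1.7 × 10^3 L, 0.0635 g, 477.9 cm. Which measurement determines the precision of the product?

1.7 × 10^3 L

1.7 × 10^3 L → 2 s.f.; 0.0635 g → 3 s.f.; 477.9 cm → 4 s.f.
The fewest is 2 significant figures, from 1.7 × 10^3 L.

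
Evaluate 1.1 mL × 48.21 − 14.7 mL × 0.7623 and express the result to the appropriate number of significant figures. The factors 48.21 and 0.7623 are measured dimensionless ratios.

1.1 × 48.21 = 53.031 → 53 mL (2 s.f., last digit at the 10^0 place).
14.7 × 0.7623 = 11.20581 → 11.2 mL (3 s.f., last digit at the 10^-1 place).
Difference: 41.82519 mL; keep the coarser place, 10^0.
Result: 42 mL.

42 mL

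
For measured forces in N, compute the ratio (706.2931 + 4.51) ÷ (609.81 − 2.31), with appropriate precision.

1.1700

706.2931 + 4.51 = 710.8031, limited to 2 d.p. → 5 s.f.; 609.81 − 2.31 = 607.50, limited to 2 d.p. → 5 s.f.
Carrying full precision, 710.8031 ÷ 607.50 = 1.17004625514…; keep min(5, 5) = 5 s.f.
Rounded to 5 significant figures: 1.1700.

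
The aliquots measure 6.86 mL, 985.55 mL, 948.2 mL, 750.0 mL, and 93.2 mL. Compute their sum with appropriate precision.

2783.8 mL

6.86 mL + 985.55 mL + 948.2 mL + 750.0 mL + 93.2 mL = 2783.81 mL.
Addition/subtraction keeps the fewest decimal places: 6.86 → 2 decimal places, 985.55 → 2 decimal places, 948.2 → 1 decimal place, 750.0 → 1 decimal place, 93.2 → 1 decimal place; limit is 1.
Rounded to 1 decimal place: 2783.8 mL.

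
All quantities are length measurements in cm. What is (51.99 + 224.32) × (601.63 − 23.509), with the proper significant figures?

1.5974 × 10^5 cm²

51.99 + 224.32 = 276.31, limited to 2 d.p. → 5 s.f.; 601.63 − 23.509 = 578.121, limited to 2 d.p. → 5 s.f.
Carrying full precision, 276.31 × 578.121 = 159740.61351; keep min(5, 5) = 5 s.f.
Rounded to 5 significant figures: 1.5974 × 10^5 cm².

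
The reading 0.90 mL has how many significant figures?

0.90: leading zeros are not significant; trailing zeros after a decimal point are significant.

2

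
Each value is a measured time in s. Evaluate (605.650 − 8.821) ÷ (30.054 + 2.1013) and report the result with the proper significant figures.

605.650 − 8.821 = 596.829, limited to 3 d.p. → 6 s.f.; 30.054 + 2.1013 = 32.1553, limited to 3 d.p. → 5 s.f.
Carrying full precision, 596.829 ÷ 32.1553 = 18.5608282305…; keep min(6, 5) = 5 s.f.
Rounded to 5 significant figures: 18.561.

18.561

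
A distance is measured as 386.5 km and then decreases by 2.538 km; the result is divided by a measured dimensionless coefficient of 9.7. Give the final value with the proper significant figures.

386.5 km − 2.538 km = 383.962 km; the difference is limited to 1 decimal place (4 s.f.).
Carrying full precision, 383.962 ÷ 9.7 = 39.5837113402… km; 9.7 has 2 s.f., so the result keeps min(4, 2) = 2 s.f.
Rounded to 2 significant figures: 4.0 × 10^1 km.

4.0 × 10^1 km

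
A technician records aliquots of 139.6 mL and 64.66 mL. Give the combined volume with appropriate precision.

139.6 mL + 64.66 mL = 204.26 mL.
Addition/subtraction keeps the fewest decimal places: 139.6 → 1 decimal place, 64.66 → 2 decimal places; limit is 1.
Rounded to 1 decimal place: 204.3 mL.

204.3 mL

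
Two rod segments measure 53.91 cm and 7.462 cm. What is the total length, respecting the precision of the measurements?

53.91 cm + 7.462 cm = 61.372 cm.
Addition/subtraction keeps the fewest decimal places: 53.91 → 2 decimal places, 7.462 → 3 decimal places; limit is 2.
Rounded to 2 decimal places: 61.37 cm.

61.37 cm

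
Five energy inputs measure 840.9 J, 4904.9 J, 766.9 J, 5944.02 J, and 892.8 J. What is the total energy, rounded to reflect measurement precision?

13349.5 J

840.9 J + 4904.9 J + 766.9 J + 5944.02 J + 892.8 J = 13349.52 J.
Addition/subtraction keeps the fewest decimal places: 840.9 → 1 decimal place, 4904.9 → 1 decimal place, 766.9 → 1 decimal place, 5944.02 → 2 decimal places, 892.8 → 1 decimal place; limit is 1.
Rounded to 1 decimal place: 13349.5 J.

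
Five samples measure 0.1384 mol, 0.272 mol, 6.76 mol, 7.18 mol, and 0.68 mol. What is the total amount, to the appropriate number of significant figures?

15.03 mol

0.1384 mol + 0.272 mol + 6.76 mol + 7.18 mol + 0.68 mol = 15.0304 mol.
Addition/subtraction keeps the fewest decimal places: 0.1384 → 4 decimal places, 0.272 → 3 decimal places, 6.76 → 2 decimal places, 7.18 → 2 decimal places, 0.68 → 2 decimal places; limit is 2.
Rounded to 2 decimal places: 15.03 mol.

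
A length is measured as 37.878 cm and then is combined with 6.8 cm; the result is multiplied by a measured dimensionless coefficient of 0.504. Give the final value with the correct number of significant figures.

22.5 cm

37.878 cm + 6.8 cm = 44.678 cm; the sum is limited to 1 decimal place (3 s.f.).
Carrying full precision, 44.678 × 0.504 = 22.517712 cm; 0.504 has 3 s.f., so the result keeps min(3, 3) = 3 s.f.
Rounded to 3 significant figures: 22.5 cm.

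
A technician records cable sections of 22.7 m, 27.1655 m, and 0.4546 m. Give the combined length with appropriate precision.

22.7 m + 27.1655 m + 0.4546 m = 50.3201 m.
Addition/subtraction keeps the fewest decimal places: 22.7 → 1 decimal place, 27.1655 → 4 decimal places, 0.4546 → 4 decimal places; limit is 1.
Rounded to 1 decimal place: 50.3 m.

50.3 m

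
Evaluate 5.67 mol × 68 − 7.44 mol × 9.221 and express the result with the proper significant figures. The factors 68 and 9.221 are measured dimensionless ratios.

5.67 × 68 = 385.56 → 3.9 × 10^2 mol (2 s.f., last digit at the 10^1 place).
7.44 × 9.221 = 68.60424 → 68.6 mol (3 s.f., last digit at the 10^-1 place).
Difference: 316.95576 mol; keep the coarser place, 10^1.
Result: 3.2 × 10^2 mol.

3.2 × 10^2 mol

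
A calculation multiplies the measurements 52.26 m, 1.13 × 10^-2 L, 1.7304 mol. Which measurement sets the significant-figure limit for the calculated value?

52.26 m → 4 s.f.; 1.13 × 10^-2 L → 3 s.f.; 1.7304 mol → 5 s.f.
The fewest is 3 significant figures, from 1.13 × 10^-2 L.

1.13 × 10^-2 L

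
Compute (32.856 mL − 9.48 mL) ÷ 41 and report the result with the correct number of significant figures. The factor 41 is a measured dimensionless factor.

0.57 mL

32.856 mL − 9.48 mL = 23.376 mL; the difference is limited to 2 decimal places (4 s.f.).
Carrying full precision, 23.376 ÷ 41 = 0.570146341463… mL; 41 has 2 s.f., so the result keeps min(4, 2) = 2 s.f.
Rounded to 2 significant figures: 0.57 mL.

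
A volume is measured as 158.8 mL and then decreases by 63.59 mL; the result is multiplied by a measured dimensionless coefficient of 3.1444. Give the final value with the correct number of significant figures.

299 mL

158.8 mL − 63.59 mL = 95.21 mL; the difference is limited to 1 decimal place (3 s.f.).
Carrying full precision, 95.21 × 3.1444 = 299.378324 mL; 3.1444 has 5 s.f., so the result keeps min(3, 5) = 3 s.f.
Rounded to 3 significant figures: 299 mL.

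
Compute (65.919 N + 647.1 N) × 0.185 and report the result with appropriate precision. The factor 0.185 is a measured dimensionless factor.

132 N

65.919 N + 647.1 N = 713.019 N; the sum is limited to 1 decimal place (4 s.f.).
Carrying full precision, 713.019 × 0.185 = 131.908515 N; 0.185 has 3 s.f., so the result keeps min(4, 3) = 3 s.f.
Rounded to 3 significant figures: 132 N.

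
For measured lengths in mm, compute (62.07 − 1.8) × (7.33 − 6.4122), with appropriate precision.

55 mm²

62.07 − 1.8 = 60.27, limited to 1 d.p. → 3 s.f.; 7.33 − 6.4122 = 0.9178, limited to 2 d.p. → 2 s.f.
Carrying full precision, 60.27 × 0.9178 = 55.315806; keep min(3, 2) = 2 s.f.
Rounded to 2 significant figures: 55 mm².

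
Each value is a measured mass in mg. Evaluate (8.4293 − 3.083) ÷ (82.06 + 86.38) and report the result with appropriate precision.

8.4293 − 3.083 = 5.3463, limited to 3 d.p. → 4 s.f.; 82.06 + 86.38 = 168.44, limited to 2 d.p. → 5 s.f.
Carrying full precision, 5.3463 ÷ 168.44 = 0.0317400854904…; keep min(4, 5) = 4 s.f.
Rounded to 4 significant figures: 0.03174.

0.03174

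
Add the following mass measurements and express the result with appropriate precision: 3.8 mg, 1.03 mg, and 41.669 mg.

46.5 mg

3.8 mg + 1.03 mg + 41.669 mg = 46.499 mg.
Addition/subtraction keeps the fewest decimal places: 3.8 → 1 decimal place, 1.03 → 2 decimal places, 41.669 → 3 decimal places; limit is 1.
Rounded to 1 decimal place: 46.5 mg.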